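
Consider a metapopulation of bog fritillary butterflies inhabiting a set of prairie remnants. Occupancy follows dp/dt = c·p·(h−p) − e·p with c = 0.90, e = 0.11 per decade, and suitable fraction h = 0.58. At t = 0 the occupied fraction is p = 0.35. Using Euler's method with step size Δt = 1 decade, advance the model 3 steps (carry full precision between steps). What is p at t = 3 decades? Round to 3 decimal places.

Update rule: p ← p + [c·p·(h−p) − e·p]·Δt with Δt = 1.
t = 1: p = 0.35000 + (+0.03395) = 0.38395
t = 2: p = 0.38395 + (+0.02551) = 0.40946
t = 3: p = 0.40946 + (+0.01781) = 0.42727

0.427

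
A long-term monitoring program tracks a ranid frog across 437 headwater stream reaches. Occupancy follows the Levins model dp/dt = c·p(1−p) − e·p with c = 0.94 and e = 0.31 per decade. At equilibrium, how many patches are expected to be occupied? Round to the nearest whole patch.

293

p* = 1 − e/c = 1 − 0.31/0.94 = 0.6702.
Expected occupied patches = N × p* = 437 × 0.6702 = 292.88 ≈ 293.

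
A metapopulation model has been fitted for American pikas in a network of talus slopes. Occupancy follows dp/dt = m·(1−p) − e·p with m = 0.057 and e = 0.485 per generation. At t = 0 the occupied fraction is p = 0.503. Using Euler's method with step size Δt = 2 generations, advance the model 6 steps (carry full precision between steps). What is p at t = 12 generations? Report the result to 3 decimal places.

Update rule: p ← p + [m·(1−p) − e·p]·Δt with Δt = 2.
t = 2: p = 0.50300 + (-0.43125) = 0.07175
t = 4: p = 0.07175 + (+0.03623) = 0.10797
t = 6: p = 0.10797 + (-0.00304) = 0.10493
t = 8: p = 0.10493 + (+0.00026) = 0.10519
t = 10: p = 0.10519 + (-0.00002) = 0.10516
t = 12: p = 0.10516 + (+0.00000) = 0.10517

0.105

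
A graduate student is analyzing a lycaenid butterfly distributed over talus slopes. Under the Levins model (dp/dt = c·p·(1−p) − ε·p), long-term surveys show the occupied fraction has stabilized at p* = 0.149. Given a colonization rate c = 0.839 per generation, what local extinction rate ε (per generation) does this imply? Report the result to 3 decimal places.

At equilibrium c(1−p*) = ε.
ε = 0.839 × (1 − 0.149) = 0.839 × 0.8510 = 0.7140.

0.714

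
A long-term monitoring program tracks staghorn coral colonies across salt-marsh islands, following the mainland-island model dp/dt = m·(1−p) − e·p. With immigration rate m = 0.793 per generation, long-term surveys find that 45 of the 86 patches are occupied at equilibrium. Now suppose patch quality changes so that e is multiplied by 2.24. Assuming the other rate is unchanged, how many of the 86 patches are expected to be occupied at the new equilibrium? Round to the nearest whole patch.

Observed p* = 45/86 = 0.52326.
Balance m(1−p*) = e·p* gives e = m(1−p*)/p* = 0.793×0.47674/0.52326 = 0.72250.
New p* = m/(m+e) = 0.79300/(0.79300+1.61840) = 0.32885.
Expected occupied = 86 × 0.32885 = 28.28 ≈ 28.

28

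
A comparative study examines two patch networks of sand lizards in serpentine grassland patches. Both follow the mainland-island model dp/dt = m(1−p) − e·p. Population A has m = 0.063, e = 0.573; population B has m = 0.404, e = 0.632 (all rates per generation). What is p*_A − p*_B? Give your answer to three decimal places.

-0.291

A: p*_A = m/(m+e) = 0.063/0.6360 = 0.0991.
B: p*_B = 0.404/1.0360 = 0.3900.
p*_A − p*_B = 0.0991 − 0.3900 = -0.2909.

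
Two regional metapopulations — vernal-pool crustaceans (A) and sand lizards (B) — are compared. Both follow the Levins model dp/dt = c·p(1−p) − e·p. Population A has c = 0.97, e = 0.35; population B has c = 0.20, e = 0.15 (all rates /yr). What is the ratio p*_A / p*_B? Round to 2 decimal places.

2.56

A: p*_A = 1 − 0.35/0.97 = 0.6392.
B: p*_B = 1 − 0.15/0.20 = 0.2500.
p*_A / p*_B = 0.6392/0.2500 = 2.5567.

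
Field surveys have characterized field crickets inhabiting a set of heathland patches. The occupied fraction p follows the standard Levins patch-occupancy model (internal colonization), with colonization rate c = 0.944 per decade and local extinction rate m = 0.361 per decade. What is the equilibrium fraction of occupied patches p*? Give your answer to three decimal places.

0.618

Setting dp/dt = 0 and dividing through by p* gives c·(1−p*) = m.
So p* = 1 − m/c = 1 − 0.361/0.944 = 1 − 0.3824 = 0.6176.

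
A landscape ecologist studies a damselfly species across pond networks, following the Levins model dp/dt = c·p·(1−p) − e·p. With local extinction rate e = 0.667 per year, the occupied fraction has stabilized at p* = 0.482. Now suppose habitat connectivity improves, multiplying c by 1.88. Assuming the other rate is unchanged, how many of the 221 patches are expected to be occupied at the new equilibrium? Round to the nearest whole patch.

Balance c(1−p*) = e gives c = e/(1 − 0.48200) = 0.667/0.51800 = 1.28764.
New p* = 1 − e/c = 1 − 0.66700/2.42076 = 0.72447.
Expected occupied = 221 × 0.72447 = 160.11 ≈ 160.

160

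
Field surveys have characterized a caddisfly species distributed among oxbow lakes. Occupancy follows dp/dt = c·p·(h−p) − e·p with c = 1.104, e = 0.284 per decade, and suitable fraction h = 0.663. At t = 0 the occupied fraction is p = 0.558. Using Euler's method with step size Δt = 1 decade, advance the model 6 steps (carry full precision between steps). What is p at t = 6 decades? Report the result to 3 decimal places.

0.408

Update rule: p ← p + [c·p·(h−p) − e·p]·Δt with Δt = 1.
t = 1: p = 0.55800 + (-0.09379) = 0.46421
t = 2: p = 0.46421 + (-0.02996) = 0.43425
t = 3: p = 0.43425 + (-0.01366) = 0.42059
t = 4: p = 0.42059 + (-0.00689) = 0.41370
t = 5: p = 0.41370 + (-0.00363) = 0.41007
t = 6: p = 0.41007 + (-0.00195) = 0.40812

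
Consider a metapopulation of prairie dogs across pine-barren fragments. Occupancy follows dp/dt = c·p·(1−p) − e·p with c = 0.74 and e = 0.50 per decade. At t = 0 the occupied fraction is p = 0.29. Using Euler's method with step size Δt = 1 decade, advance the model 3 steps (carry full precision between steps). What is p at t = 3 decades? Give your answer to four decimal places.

Update rule: p ← p + [c·p·(1−p) − e·p]·Δt with Δt = 1.
  1  |  dp/dt·Δt = +0.007366  |  p_1 = 0.297366
  2  |  dp/dt·Δt = +0.005932  |  p_2 = 0.303298
  3  |  dp/dt·Δt = +0.004719  |  p_3 = 0.308017

0.3080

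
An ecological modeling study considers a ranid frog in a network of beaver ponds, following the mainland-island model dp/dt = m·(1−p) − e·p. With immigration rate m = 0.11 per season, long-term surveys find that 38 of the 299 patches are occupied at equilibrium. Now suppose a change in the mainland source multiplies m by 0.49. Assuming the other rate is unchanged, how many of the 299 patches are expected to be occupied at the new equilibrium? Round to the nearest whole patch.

20

Observed p* = 38/299 = 0.12709.
Balance m(1−p*) = e·p* gives e = m(1−p*)/p* = 0.11×0.87291/0.12709 = 0.75553.
New p* = m/(m+e) = 0.05390/(0.05390+0.75553) = 0.06659.
Expected occupied = 299 × 0.06659 = 19.91 ≈ 20.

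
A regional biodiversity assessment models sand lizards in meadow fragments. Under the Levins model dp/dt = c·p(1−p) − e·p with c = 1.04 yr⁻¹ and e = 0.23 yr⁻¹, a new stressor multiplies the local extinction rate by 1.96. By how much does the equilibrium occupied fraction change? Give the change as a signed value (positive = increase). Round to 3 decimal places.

Before: p* = 1 − 0.23/1.04 = 0.7788.
After the change, c = 1.04, e = 0.4508, so p* = 1 − 0.4508/1.04 = 0.5665.
Δp* = 0.5665 − 0.7788 = -0.2123.

-0.212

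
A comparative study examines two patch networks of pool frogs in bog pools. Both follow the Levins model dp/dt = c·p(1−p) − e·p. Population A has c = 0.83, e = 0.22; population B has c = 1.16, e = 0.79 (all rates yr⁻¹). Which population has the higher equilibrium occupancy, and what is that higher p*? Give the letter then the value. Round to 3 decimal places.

A, 0.735

A: p*_A = 1 − 0.22/0.83 = 0.7349.
B: p*_B = 1 − 0.79/1.16 = 0.3190.
A is higher at 0.7349.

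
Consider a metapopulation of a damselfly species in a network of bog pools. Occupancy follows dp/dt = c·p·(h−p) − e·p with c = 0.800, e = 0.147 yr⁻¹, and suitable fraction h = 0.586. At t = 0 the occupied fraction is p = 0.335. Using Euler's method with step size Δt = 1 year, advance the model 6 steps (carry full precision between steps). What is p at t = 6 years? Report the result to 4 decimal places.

Update rule: p ← p + [c·p·(h−p) − e·p]·Δt with Δt = 1.
step 1: Δp = +0.01802, p = 0.35302
step 2: Δp = +0.01390, p = 0.36693
step 3: Δp = +0.01037, p = 0.37729
step 4: Δp = +0.00753, p = 0.38483
step 5: Δp = +0.00536, p = 0.39019
step 6: Δp = +0.00376, p = 0.39396

0.3940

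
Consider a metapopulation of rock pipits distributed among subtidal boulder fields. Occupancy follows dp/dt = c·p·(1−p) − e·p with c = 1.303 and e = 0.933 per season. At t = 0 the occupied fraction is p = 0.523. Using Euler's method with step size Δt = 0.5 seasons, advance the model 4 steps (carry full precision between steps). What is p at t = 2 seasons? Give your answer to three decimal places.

Update rule: p ← p + [c·p·(1−p) − e·p]·Δt with Δt = 0.5.
  1  |  dp/dt·Δt = -0.081449  |  p_1 = 0.441551
  2  |  dp/dt·Δt = -0.045334  |  p_2 = 0.396217
  3  |  dp/dt·Δt = -0.028977  |  p_3 = 0.367239
  4  |  dp/dt·Δt = -0.019925  |  p_4 = 0.347314

0.347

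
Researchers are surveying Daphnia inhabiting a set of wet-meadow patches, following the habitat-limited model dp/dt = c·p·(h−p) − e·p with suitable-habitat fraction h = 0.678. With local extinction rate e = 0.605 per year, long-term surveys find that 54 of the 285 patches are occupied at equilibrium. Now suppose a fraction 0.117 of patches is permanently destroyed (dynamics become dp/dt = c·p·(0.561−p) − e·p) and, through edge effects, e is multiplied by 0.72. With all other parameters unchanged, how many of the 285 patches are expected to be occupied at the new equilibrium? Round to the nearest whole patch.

60

Observed p* = 54/285 = 0.18947.
Balance c(h−p*) = e gives c = e/(0.678 − 0.18947) = 0.605/0.48853 = 1.23841.
New p* = 0.561 − e/c = 0.561 − 0.43560/1.23841 = 0.20926.
Expected occupied = 285 × 0.20926 = 59.64 ≈ 60.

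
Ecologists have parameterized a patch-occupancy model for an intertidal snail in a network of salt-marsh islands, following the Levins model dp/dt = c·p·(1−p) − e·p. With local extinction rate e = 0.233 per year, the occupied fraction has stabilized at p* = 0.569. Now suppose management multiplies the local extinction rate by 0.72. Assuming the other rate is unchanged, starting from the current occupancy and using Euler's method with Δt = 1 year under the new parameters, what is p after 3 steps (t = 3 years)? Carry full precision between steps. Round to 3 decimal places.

Balance c(1−p*) = e gives c = e/(1 − 0.56900) = 0.233/0.43100 = 0.54060.
Starting from p₀ = 0.56900; update p ← p + (dp/dt)·Δt with the new parameters.
t = 1: p = 0.56900 + (+0.03712) = 0.60612
t = 2: p = 0.60612 + (+0.02738) = 0.63350
t = 3: p = 0.63350 + (+0.01924) = 0.65274

0.653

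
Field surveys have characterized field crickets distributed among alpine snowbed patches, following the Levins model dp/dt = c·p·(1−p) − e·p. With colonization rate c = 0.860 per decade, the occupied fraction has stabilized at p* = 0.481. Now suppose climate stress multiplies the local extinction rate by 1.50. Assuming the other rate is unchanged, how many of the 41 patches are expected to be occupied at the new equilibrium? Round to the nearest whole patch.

9

Balance c(1−p*) = e gives e = 0.860×(1 − 0.48100) = 0.44634.
New p* = 1 − e/c = 1 − 0.66951/0.86000 = 0.22150.
Expected occupied = 41 × 0.22150 = 9.08 ≈ 9.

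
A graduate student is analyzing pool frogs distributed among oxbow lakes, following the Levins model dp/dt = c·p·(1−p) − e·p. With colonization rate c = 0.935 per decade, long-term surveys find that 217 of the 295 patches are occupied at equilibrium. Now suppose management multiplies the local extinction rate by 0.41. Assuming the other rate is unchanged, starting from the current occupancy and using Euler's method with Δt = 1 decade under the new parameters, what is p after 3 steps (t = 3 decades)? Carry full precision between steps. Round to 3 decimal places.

Observed p* = 217/295 = 0.73559.
Balance c(1−p*) = e gives e = 0.935×(1 − 0.73559) = 0.24722.
Starting from p₀ = 0.73559; update p ← p + (dp/dt)·Δt with the new parameters.
t = 1: p = 0.73559 + (+0.10729) = 0.84289
t = 2: p = 0.84289 + (+0.03839) = 0.88127
t = 3: p = 0.88127 + (+0.00850) = 0.88978

0.890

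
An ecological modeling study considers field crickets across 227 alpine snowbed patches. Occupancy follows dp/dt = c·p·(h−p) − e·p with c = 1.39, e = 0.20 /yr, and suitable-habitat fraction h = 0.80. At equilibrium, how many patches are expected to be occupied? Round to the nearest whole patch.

p* = h − e/c = 0.80 − 0.1439 = 0.6561.
Expected occupied patches = N × p* = 227 × 0.6561 = 148.94 ≈ 149.

149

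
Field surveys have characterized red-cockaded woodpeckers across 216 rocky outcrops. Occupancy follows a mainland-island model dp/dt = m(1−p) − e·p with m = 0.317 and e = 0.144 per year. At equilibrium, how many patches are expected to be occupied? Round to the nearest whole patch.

p* = m/(m+e) = 0.317/0.4610 = 0.6876.
Expected occupied patches = N × p* = 216 × 0.6876 = 148.53 ≈ 149.

149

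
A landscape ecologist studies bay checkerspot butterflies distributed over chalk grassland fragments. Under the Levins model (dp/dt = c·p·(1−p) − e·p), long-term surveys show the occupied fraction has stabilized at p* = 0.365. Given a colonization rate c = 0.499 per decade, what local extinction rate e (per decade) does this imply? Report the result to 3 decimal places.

0.317

At equilibrium c(1−p*) = e.
e = 0.499 × (1 − 0.365) = 0.499 × 0.6350 = 0.3169.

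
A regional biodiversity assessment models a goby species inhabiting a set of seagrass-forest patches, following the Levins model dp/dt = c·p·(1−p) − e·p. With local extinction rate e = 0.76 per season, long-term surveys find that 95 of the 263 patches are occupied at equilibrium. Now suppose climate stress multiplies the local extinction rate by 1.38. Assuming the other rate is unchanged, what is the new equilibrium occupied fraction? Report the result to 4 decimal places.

0.1185

Observed p* = 95/263 = 0.36122.
Balance c(1−p*) = e gives c = e/(1 − 0.36122) = 0.76/0.63878 = 1.18977.
New p* = 1 − e/c = 1 − 1.04880/1.18977 = 0.11849.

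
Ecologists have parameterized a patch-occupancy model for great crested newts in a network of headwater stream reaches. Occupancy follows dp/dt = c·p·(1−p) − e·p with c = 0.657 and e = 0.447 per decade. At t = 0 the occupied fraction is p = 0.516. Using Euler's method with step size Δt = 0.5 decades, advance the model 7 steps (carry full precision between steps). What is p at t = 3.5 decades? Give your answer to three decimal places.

0.385

Update rule: p ← p + [c·p·(1−p) − e·p]·Δt with Δt = 0.5.
  1  |  dp/dt·Δt = -0.033285  |  p_1 = 0.482715
  2  |  dp/dt·Δt = -0.025860  |  p_2 = 0.456855
  3  |  dp/dt·Δt = -0.020594  |  p_3 = 0.436261
  4  |  dp/dt·Δt = -0.016714  |  p_4 = 0.419547
  5  |  dp/dt·Δt = -0.013770  |  p_5 = 0.405777
  6  |  dp/dt·Δt = -0.011483  |  p_6 = 0.394295
  7  |  dp/dt·Δt = -0.009670  |  p_7 = 0.384624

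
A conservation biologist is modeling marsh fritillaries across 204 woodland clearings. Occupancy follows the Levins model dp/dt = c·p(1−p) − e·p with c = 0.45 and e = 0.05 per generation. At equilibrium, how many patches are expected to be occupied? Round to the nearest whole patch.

p* = 1 − e/c = 1 − 0.05/0.45 = 0.8889.
Expected occupied patches = N × p* = 204 × 0.8889 = 181.33 ≈ 181.

181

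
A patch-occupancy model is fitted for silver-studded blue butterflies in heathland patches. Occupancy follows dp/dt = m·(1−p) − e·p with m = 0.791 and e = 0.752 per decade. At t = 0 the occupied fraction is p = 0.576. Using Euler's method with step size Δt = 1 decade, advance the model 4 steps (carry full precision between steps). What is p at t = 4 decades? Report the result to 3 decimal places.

0.518

Update rule: p ← p + [m·(1−p) − e·p]·Δt with Δt = 1.
p: 0.57600 → 0.47823  (Δp = -0.09777)
p: 0.47823 → 0.53132  (Δp = +0.05309)
p: 0.53132 → 0.50249  (Δp = -0.02883)
p: 0.50249 → 0.51815  (Δp = +0.01565)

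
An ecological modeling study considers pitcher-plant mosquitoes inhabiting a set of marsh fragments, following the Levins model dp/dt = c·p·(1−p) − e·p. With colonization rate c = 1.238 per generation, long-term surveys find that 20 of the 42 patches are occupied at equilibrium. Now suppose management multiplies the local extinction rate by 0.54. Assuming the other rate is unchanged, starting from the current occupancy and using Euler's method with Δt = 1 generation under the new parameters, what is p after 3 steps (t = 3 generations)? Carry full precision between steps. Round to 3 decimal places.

0.714

Observed p* = 20/42 = 0.47619.
Balance c(1−p*) = e gives e = 1.238×(1 − 0.47619) = 0.64848.
Starting from p₀ = 0.47619; update p ← p + (dp/dt)·Δt with the new parameters.
t = 1: p = 0.47619 + (+0.14205) = 0.61824
t = 2: p = 0.61824 + (+0.07570) = 0.69394
t = 3: p = 0.69394 + (+0.01994) = 0.71387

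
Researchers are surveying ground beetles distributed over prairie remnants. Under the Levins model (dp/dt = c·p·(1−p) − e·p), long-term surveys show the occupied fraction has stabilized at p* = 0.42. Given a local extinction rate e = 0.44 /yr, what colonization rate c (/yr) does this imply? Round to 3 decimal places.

At equilibrium c(1−p*) = e, so c = e/(1−p*).
c = 0.44/(1 − 0.42) = 0.44/0.5800 = 0.7586.

0.759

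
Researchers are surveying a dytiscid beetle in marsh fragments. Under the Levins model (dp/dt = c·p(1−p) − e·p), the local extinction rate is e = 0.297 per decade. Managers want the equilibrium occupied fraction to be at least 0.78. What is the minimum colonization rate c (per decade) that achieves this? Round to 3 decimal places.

p* = 1 − e/c ≥ 0.78 requires e/c ≤ 0.2200, i.e. c ≥ e/0.2200.
c_min = 0.297/0.2200 = 1.3500.

1.350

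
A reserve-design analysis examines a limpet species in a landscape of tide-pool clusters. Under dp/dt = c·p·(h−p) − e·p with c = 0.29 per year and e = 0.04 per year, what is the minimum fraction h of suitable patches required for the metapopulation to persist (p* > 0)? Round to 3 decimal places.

0.138

p* = h − e/c is positive only when h > e/c.
h_min = e/c = 0.04/0.29 = 0.1379.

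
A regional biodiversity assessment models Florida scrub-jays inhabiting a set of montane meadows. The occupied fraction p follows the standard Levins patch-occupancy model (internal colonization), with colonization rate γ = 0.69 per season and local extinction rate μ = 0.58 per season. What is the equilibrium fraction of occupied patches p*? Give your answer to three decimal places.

Setting dp/dt = 0 and dividing through by p* gives γ·(1−p*) = μ.
So p* = 1 − μ/γ = 1 − 0.58/0.69 = 1 − 0.8406 = 0.1594.

0.159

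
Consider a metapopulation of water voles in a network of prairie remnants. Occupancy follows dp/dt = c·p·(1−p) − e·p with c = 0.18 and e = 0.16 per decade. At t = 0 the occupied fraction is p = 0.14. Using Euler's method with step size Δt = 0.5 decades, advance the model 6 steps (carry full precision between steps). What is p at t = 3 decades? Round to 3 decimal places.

0.138

Update rule: p ← p + [c·p·(1−p) − e·p]·Δt with Δt = 0.5.
  1  |  dp/dt·Δt = -0.000364  |  p_1 = 0.139636
  2  |  dp/dt·Δt = -0.000358  |  p_2 = 0.139278
  3  |  dp/dt·Δt = -0.000353  |  p_3 = 0.138924
  4  |  dp/dt·Δt = -0.000348  |  p_4 = 0.138577
  5  |  dp/dt·Δt = -0.000343  |  p_5 = 0.138234
  6  |  dp/dt·Δt = -0.000337  |  p_6 = 0.137897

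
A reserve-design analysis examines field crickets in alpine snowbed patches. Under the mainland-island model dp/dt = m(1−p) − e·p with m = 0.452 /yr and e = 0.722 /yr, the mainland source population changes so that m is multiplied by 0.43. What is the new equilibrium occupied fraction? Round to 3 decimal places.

0.212

Before: p* = 0.452/(0.452+0.722) = 0.3850.
After: m = 0.19436, e = 0.722; p* = 0.19436/0.9164 = 0.2121.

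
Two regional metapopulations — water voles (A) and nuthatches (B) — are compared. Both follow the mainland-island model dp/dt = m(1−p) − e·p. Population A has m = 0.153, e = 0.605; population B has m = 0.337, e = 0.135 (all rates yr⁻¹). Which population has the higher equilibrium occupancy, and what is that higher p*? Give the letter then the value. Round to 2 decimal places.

A: p*_A = m/(m+e) = 0.153/0.7580 = 0.2018.
B: p*_B = 0.337/0.4720 = 0.7140.
B is higher at 0.7140.

B, 0.71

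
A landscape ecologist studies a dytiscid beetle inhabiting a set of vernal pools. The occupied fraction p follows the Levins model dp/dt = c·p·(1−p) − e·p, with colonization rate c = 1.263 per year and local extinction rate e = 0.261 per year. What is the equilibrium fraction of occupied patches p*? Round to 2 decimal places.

Setting dp/dt = 0 and dividing through by p* gives c·(1−p*) = e.
So p* = 1 − e/c = 1 − 0.261/1.263 = 1 − 0.2067 = 0.7933.

0.79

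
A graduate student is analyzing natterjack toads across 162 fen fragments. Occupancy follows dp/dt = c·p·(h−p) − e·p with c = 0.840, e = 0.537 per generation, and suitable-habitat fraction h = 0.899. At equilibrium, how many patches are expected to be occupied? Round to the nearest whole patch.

42

p* = h − e/c = 0.899 − 0.6393 = 0.2597.
Expected occupied patches = N × p* = 162 × 0.2597 = 42.07 ≈ 42.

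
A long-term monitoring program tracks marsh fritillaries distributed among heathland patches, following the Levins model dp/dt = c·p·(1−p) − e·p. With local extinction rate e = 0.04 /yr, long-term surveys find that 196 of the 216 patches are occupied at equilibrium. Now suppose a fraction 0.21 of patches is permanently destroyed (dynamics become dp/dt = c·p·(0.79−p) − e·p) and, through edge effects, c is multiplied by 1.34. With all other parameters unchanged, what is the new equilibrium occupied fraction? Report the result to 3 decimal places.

Observed p* = 196/216 = 0.90741.
Balance c(1−p*) = e gives c = e/(1 − 0.90741) = 0.04/0.09259 = 0.43201.
New p* = 0.79 − e/c = 0.79 − 0.04000/0.57889 = 0.72090.

0.721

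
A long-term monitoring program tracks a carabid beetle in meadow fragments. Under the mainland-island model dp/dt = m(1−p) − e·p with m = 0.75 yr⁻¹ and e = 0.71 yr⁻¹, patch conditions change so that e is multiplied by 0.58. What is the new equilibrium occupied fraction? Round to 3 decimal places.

Before: p* = 0.75/(0.75+0.71) = 0.5137.
After: m = 0.75, e = 0.4118; p* = 0.75/1.1618 = 0.6456.

0.646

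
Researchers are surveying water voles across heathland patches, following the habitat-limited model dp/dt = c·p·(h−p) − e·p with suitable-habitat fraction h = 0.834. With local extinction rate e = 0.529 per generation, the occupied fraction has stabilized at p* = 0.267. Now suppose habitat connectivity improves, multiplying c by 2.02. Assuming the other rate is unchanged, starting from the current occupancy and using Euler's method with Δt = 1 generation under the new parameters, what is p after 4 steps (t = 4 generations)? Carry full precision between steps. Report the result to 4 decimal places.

0.5533

Balance c(h−p*) = e gives c = e/(0.834 − 0.26700) = 0.529/0.56700 = 0.93298.
Starting from p₀ = 0.26700; update p ← p + (dp/dt)·Δt with the new parameters.
t = 1: p = 0.26700 + (+0.14407) = 0.41107
t = 2: p = 0.41107 + (+0.11019) = 0.52126
t = 3: p = 0.52126 + (+0.03148) = 0.55274
t = 4: p = 0.55274 + (+0.00059) = 0.55333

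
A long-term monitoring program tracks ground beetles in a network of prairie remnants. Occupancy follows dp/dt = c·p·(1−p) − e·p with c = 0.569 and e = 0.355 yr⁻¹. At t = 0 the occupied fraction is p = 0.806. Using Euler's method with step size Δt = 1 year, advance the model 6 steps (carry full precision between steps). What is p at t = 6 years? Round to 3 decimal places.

0.419

Update rule: p ← p + [c·p·(1−p) − e·p]·Δt with Δt = 1.
t = 1: p = 0.80600 + (-0.19716) = 0.60884
t = 2: p = 0.60884 + (-0.08063) = 0.52821
t = 3: p = 0.52821 + (-0.04572) = 0.48249
t = 4: p = 0.48249 + (-0.02921) = 0.45328
t = 5: p = 0.45328 + (-0.01991) = 0.43338
t = 6: p = 0.43338 + (-0.01412) = 0.41925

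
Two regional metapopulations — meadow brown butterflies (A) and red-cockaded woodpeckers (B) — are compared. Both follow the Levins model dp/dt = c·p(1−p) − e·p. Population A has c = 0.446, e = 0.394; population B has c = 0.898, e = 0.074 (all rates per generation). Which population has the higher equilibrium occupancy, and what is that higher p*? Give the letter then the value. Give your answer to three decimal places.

A: p*_A = 1 − 0.394/0.446 = 0.1166.
B: p*_B = 1 − 0.074/0.898 = 0.9176.
B is higher at 0.9176.

B, 0.918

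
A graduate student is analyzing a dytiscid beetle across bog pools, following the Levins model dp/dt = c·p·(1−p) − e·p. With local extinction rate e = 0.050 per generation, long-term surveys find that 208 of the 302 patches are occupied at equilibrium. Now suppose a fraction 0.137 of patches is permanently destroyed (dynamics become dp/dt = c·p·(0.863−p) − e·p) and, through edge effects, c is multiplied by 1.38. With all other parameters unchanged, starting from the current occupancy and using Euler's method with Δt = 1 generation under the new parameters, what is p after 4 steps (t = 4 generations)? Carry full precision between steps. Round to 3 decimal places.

0.664

Observed p* = 208/302 = 0.68874.
Balance c(1−p*) = e gives c = e/(1 − 0.68874) = 0.050/0.31126 = 0.16064.
Starting from p₀ = 0.68874; update p ← p + (dp/dt)·Δt with the new parameters.
p: 0.68874 → 0.68091  (Δp = -0.00783)
p: 0.68091 → 0.67435  (Δp = -0.00656)
p: 0.67435 → 0.66883  (Δp = -0.00552)
p: 0.66883 → 0.66418  (Δp = -0.00465)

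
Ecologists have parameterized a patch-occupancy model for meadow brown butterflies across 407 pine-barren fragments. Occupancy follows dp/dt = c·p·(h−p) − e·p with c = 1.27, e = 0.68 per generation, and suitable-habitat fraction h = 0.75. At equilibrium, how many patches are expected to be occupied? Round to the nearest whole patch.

87

p* = h − e/c = 0.75 − 0.5354 = 0.2146.
Expected occupied patches = N × p* = 407 × 0.2146 = 87.33 ≈ 87.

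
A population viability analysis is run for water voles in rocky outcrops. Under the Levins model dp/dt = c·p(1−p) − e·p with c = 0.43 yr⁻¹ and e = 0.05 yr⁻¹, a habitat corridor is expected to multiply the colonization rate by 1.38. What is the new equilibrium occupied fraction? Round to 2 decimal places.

Before: p* = 1 − 0.05/0.43 = 0.8837.
After the change, c = 0.5934, e = 0.05, so p* = 1 − 0.05/0.5934 = 0.9157.

0.92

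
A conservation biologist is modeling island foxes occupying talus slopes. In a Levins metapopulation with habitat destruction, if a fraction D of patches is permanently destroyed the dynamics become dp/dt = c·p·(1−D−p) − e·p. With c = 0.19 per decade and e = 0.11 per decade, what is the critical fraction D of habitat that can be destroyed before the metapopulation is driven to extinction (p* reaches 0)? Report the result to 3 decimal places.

0.421

The nontrivial equilibrium is p* = (1−D) − e/c; extinction occurs when this hits zero.
So D_crit = 1 − e/c = 1 − 0.11/0.19 = 1 − 0.5789 = 0.4211.
Note this equals the original equilibrium occupancy — the Levins extinction-debt result.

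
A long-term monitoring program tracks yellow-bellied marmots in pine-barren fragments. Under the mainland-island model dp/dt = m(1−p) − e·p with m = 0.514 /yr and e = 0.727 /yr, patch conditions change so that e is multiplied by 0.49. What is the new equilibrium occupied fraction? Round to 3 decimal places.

0.591

Before: p* = 0.514/(0.514+0.727) = 0.4142.
After: m = 0.514, e = 0.35623; p* = 0.514/0.8702 = 0.5906.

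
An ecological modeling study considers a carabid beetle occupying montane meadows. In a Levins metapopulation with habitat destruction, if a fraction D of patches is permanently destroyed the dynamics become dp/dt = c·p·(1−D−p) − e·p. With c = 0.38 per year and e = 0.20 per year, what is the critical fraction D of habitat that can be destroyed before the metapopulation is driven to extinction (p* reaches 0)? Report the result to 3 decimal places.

0.474

The nontrivial equilibrium is p* = (1−D) − e/c; extinction occurs when this hits zero.
So D_crit = 1 − e/c = 1 − 0.20/0.38 = 1 − 0.5263 = 0.4737.
This equals the undisturbed p*, a classic result of Lande's extension.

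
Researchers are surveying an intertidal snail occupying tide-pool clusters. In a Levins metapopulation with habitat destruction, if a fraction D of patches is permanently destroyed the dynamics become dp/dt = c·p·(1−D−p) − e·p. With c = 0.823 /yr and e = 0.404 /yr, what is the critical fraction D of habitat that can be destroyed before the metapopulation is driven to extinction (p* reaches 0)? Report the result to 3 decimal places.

0.509

The nontrivial equilibrium is p* = (1−D) − e/c; extinction occurs when this hits zero.
So D_crit = 1 − e/c = 1 − 0.404/0.823 = 1 − 0.4909 = 0.5091.
Note this equals the original equilibrium occupancy — the Levins extinction-debt result.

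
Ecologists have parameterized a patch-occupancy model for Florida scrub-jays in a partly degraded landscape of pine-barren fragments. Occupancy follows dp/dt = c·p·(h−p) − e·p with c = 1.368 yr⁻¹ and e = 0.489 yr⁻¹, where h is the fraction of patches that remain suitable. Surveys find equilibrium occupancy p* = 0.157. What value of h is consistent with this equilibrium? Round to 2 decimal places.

0.51

At equilibrium c(h−p*) = e, so h = p* + e/c.
h = 0.157 + 0.489/1.368 = 0.157 + 0.3575 = 0.5145.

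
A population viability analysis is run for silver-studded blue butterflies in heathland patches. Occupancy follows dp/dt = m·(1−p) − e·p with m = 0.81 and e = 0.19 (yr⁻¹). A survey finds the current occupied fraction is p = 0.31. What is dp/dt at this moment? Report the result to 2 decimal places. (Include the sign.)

0.50

Colonization term: m·(1−p) = 0.81×0.6900 = 0.55890.
Extinction term: e·p = 0.05890.
dp/dt = 0.55890 − 0.05890 = 0.50000.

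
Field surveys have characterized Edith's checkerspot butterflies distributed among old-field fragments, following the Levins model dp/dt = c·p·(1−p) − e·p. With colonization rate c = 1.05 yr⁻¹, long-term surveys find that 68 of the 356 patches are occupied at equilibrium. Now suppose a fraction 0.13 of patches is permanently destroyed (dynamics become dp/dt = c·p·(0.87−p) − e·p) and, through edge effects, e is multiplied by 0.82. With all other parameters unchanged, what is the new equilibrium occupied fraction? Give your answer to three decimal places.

0.207

Observed p* = 68/356 = 0.19101.
Balance c(1−p*) = e gives e = 1.05×(1 − 0.19101) = 0.84944.
New p* = 0.87 − e/c = 0.87 − 0.69654/1.05000 = 0.20663.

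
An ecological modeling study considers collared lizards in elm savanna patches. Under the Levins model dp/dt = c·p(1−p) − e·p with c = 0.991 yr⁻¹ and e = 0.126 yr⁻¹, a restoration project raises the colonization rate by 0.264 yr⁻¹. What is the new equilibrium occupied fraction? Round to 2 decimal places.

0.90

Before: p* = 1 − 0.126/0.991 = 0.8729.
After the change, c = 1.255, e = 0.126, so p* = 1 − 0.126/1.255 = 0.8996.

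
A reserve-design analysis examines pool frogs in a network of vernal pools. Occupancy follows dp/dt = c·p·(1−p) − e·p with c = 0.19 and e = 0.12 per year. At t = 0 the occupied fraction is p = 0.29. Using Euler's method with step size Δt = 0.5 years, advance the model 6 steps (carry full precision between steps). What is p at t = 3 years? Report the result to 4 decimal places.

0.3023

Update rule: p ← p + [c·p·(1−p) − e·p]·Δt with Δt = 0.5.
  1  |  dp/dt·Δt = +0.002160  |  p_1 = 0.292160
  2  |  dp/dt·Δt = +0.002117  |  p_2 = 0.294277
  3  |  dp/dt·Δt = +0.002073  |  p_3 = 0.296350
  4  |  dp/dt·Δt = +0.002029  |  p_4 = 0.298379
  5  |  dp/dt·Δt = +0.001985  |  p_5 = 0.300364
  6  |  dp/dt·Δt = +0.001942  |  p_6 = 0.302306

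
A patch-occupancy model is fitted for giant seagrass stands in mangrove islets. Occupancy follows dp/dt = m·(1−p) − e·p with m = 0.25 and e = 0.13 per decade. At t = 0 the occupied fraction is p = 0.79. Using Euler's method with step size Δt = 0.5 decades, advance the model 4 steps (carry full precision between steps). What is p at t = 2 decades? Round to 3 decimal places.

Update rule: p ← p + [m·(1−p) − e·p]·Δt with Δt = 0.5.
t = 0.5: p = 0.79000 + (-0.02510) = 0.76490
t = 1: p = 0.76490 + (-0.02033) = 0.74457
t = 1.5: p = 0.74457 + (-0.01647) = 0.72810
t = 2: p = 0.72810 + (-0.01334) = 0.71476

0.715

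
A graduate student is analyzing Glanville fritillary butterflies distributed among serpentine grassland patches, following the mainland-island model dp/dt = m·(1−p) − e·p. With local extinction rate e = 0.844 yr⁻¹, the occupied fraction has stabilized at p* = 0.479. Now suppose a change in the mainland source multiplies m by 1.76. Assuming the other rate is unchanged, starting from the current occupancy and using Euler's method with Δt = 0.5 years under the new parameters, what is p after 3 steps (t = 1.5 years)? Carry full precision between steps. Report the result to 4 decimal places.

Balance m(1−p*) = e·p* gives m = e·p*/(1−p*) = 0.844×0.47900/0.52100 = 0.77596.
Starting from p₀ = 0.47900; update p ← p + (dp/dt)·Δt with the new parameters.
p: 0.47900 → 0.63262  (Δp = +0.15362)
p: 0.63262 → 0.61652  (Δp = -0.01611)
p: 0.61652 → 0.61821  (Δp = +0.00169)

0.6182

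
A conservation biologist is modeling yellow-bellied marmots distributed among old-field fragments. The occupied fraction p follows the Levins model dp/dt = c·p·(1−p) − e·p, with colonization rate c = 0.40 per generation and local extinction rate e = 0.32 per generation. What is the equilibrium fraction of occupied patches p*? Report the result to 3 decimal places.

0.200

Setting dp/dt = 0 and dividing through by p* gives c·(1−p*) = e.
So p* = 1 − e/c = 1 − 0.32/0.40 = 1 − 0.8000 = 0.2000.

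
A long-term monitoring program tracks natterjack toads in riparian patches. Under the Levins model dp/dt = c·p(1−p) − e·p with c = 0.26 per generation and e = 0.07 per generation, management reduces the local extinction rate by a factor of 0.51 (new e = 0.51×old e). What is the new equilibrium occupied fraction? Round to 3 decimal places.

Before: p* = 1 − 0.07/0.26 = 0.7308.
After the change, c = 0.26, e = 0.0357, so p* = 1 − 0.0357/0.26 = 0.8627.

0.863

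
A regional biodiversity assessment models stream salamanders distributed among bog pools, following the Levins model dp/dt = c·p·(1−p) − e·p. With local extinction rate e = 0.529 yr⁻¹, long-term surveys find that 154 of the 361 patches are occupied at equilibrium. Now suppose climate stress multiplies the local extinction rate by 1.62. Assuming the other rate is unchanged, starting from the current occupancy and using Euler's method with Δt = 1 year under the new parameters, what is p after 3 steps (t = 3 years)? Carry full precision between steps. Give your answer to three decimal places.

Observed p* = 154/361 = 0.42659.
Balance c(1−p*) = e gives c = e/(1 − 0.42659) = 0.529/0.57341 = 0.92256.
Starting from p₀ = 0.42659; update p ← p + (dp/dt)·Δt with the new parameters.
p: 0.42659 → 0.28668  (Δp = -0.13991)
p: 0.28668 → 0.22966  (Δp = -0.05702)
p: 0.22966 → 0.19606  (Δp = -0.03360)

0.196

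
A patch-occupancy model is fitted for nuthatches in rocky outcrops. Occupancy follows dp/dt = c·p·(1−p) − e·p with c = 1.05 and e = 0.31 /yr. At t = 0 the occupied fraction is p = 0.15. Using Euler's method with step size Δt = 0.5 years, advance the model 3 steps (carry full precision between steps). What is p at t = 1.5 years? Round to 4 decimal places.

Update rule: p ← p + [c·p·(1−p) − e·p]·Δt with Δt = 0.5.
p: 0.15000 → 0.19369  (Δp = +0.04369)
p: 0.19369 → 0.24566  (Δp = +0.05197)
p: 0.24566 → 0.30487  (Δp = +0.05921)

0.3049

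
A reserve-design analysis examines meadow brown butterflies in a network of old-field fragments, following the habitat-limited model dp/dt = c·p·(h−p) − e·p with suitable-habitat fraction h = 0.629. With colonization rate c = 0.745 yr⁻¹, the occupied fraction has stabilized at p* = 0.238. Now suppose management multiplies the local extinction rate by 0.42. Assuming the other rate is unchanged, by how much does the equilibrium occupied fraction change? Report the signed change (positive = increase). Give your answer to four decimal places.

0.2268

Balance c(h−p*) = e gives e = 0.745×(0.629 − 0.23800) = 0.29130.
New p* = 0.629 − e/c = 0.629 − 0.12235/0.74500 = 0.46477.
Δp* = 0.46477 − 0.23800 = +0.22677.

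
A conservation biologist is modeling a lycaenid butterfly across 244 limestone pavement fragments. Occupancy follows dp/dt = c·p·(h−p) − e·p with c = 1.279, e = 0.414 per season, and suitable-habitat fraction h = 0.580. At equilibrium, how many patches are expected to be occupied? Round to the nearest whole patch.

63

p* = h − e/c = 0.580 − 0.3237 = 0.2563.
Expected occupied patches = N × p* = 244 × 0.2563 = 62.54 ≈ 63.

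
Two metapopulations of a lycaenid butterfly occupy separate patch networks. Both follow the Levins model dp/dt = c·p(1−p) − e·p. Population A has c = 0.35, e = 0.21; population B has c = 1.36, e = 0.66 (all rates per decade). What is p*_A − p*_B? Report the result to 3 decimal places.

-0.115

A: p*_A = 1 − 0.21/0.35 = 0.4000.
B: p*_B = 1 − 0.66/1.36 = 0.5147.
p*_A − p*_B = 0.4000 − 0.5147 = -0.1147.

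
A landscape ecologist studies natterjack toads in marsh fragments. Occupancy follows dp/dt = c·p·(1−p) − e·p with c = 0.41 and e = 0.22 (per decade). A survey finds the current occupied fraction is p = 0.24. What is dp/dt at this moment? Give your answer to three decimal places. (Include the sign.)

0.022

Colonization term: c·p·(1−p) = 0.41×0.24×0.7600 = 0.07478.
Extinction term: e·p = 0.05280.
dp/dt = 0.07478 − 0.05280 = 0.02198.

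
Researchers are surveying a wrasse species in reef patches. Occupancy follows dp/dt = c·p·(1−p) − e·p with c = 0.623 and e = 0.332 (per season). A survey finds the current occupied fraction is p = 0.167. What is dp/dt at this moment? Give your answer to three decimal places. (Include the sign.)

0.031

Colonization term: c·p·(1−p) = 0.623×0.167×0.8330 = 0.08667.
Extinction term: e·p = 0.05544.
dp/dt = 0.08667 − 0.05544 = 0.03122.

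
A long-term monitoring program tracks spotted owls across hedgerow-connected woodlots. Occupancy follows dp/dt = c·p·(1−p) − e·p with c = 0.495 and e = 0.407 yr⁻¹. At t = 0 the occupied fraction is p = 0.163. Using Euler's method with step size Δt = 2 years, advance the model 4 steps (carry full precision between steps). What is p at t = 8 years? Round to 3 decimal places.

Update rule: p ← p + [c·p·(1−p) − e·p]·Δt with Δt = 2.
step 1: Δp = +0.00238, p = 0.16538
step 2: Δp = +0.00203, p = 0.16741
step 3: Δp = +0.00172, p = 0.16913
step 4: Δp = +0.00145, p = 0.17058

0.171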